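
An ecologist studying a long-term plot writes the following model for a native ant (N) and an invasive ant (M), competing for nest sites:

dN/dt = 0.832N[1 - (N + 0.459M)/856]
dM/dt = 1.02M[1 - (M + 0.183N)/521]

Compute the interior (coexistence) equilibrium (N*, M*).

Setting both brackets to zero gives the nullclines N + 0.459M = 856 and 0.183N + M = 521.
Substituting M = 521 - 0.183N into the first: N(1 - 0.459·0.183) = 856 - 0.459·521.
So N* = 617/0.916 = 673, and then M* = 521 - 0.183·673 = 398.

N* ≈ 673, M* ≈ 398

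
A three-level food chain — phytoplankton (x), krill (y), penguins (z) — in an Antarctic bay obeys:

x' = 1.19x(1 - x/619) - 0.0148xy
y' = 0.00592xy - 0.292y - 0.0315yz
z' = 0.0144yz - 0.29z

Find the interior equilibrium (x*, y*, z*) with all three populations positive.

From dz/dt = 0: 0.0144y* = 0.29, so y* = 20.1.
From dx/dt = 0: 1.19(1 - x*/619) = 0.0148·20.1, giving x* = 619·(1 - 0.25) = 464.
From dy/dt = 0: 0.00592·464 - 0.292 = 0.0315z*, so z* = 2.45/0.0315 = 77.9.

x* ≈ 464, y* ≈ 20.1, z* ≈ 77.9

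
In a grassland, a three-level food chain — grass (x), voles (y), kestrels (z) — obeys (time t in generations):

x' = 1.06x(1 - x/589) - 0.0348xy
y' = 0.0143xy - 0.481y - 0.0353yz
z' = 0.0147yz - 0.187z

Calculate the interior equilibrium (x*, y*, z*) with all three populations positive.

From dz/dt = 0: 0.0147y* = 0.187, so y* = 12.7.
From dx/dt = 0: 1.06(1 - x*/589) = 0.0348·12.7, giving x* = 589·(1 - 0.418) = 343.
From dy/dt = 0: 0.0143·343 - 0.481 = 0.0353z*, so z* = 4.42/0.0353 = 125.

x* ≈ 343, y* ≈ 12.7, z* ≈ 125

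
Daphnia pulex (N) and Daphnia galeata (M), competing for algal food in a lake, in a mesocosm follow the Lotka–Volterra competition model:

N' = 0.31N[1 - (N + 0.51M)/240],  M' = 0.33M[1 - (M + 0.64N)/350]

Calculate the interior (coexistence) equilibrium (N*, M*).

Setting both brackets to zero gives the nullclines N + 0.51M = 240 and 0.64N + M = 350.
Substituting M = 350 - 0.64N into the first: N(1 - 0.51·0.64) = 240 - 0.51·350.
So N* = 61.5/0.674 = 91.3, and then M* = 350 - 0.64·91.3 = 292.

N* ≈ 91.3, M* ≈ 292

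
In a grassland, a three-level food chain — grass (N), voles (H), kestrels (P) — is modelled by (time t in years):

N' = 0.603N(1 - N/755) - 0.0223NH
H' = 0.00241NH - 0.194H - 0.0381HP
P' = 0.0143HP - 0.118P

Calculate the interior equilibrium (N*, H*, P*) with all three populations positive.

From dP/dt = 0: 0.0143H* = 0.118, so H* = 8.25.
From dN/dt = 0: 0.603(1 - N*/755) = 0.0223·8.25, giving N* = 755·(1 - 0.305) = 525.
From dH/dt = 0: 0.00241·525 - 0.194 = 0.0381P*, so P* = 1.07/0.0381 = 28.1.

N* ≈ 525, H* ≈ 8.25, P* ≈ 28.1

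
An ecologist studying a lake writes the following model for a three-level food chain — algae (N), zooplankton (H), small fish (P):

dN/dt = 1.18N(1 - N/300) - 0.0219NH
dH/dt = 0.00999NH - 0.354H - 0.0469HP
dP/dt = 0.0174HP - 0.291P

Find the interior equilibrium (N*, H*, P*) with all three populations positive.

From dP/dt = 0: 0.0174H* = 0.291, so H* = 16.7.
From dN/dt = 0: 1.18(1 - N*/300) = 0.0219·16.7, giving N* = 300·(1 - 0.31) = 207.
From dH/dt = 0: 0.00999·207 - 0.354 = 0.0469P*, so P* = 1.71/0.0469 = 36.5.

N* ≈ 207, H* ≈ 16.7, P* ≈ 36.5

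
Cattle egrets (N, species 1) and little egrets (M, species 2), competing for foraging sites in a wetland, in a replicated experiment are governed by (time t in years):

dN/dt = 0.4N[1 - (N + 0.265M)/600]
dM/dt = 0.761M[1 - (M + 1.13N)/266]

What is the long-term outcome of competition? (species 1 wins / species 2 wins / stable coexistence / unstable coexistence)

species 1 excludes species 2

Compare the nullcline intercepts: K1/α12 = 600/0.265 = 2260 > K2 = 266; K2/α21 = 266/1.13 = 235 < K1 = 600.
Since the inequalities point opposite ways, species 1 can invade but species 2 cannot.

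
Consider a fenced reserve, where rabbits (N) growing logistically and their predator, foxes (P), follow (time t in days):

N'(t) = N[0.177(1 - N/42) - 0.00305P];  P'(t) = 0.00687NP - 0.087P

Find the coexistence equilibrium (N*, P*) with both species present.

From dP/dt = 0 with P > 0: 0.00687N* = 0.087, so N* = 12.7.
Substitute into dN/dt = 0: 0.177(1 - 12.7/42) = 0.00305P*.
The bracket is 0.698, giving P* = 0.124/0.00305 = 40.5.

N* ≈ 12.7, P* ≈ 40.5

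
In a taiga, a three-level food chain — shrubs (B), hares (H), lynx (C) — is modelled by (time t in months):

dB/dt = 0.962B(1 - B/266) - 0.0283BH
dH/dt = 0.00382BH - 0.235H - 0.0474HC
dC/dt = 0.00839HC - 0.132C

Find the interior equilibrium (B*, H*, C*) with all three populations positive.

From dC/dt = 0: 0.00839H* = 0.132, so H* = 15.7.
From dB/dt = 0: 0.962(1 - B*/266) = 0.0283·15.7, giving B* = 266·(1 - 0.463) = 143.
From dH/dt = 0: 0.00382·143 - 0.235 = 0.0474C*, so C* = 0.311/0.0474 = 6.56.

B* ≈ 143, H* ≈ 15.7, C* ≈ 6.56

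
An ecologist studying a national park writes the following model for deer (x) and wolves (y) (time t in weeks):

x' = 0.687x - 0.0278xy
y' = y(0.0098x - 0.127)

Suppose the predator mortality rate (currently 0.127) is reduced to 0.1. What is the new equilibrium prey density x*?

x* ≈ 10.2

At the interior fixed point, setting dy/dt = 0 with y > 0 fixes x* = (predator death rate)/(xy coefficient) — independent of the other coefficients.
With the change, x* = 0.1/0.0098 = 10.2; it falls from 13.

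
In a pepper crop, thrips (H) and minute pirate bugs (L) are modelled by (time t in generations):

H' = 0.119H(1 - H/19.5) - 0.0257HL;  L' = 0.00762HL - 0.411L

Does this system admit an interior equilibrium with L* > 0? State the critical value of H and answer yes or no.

The predator equation gives dL/dt > 0 only when H > 0.411/0.00762 = 53.9.
Without the predator, H → K = 19.5. Since 19.5 < 53.9, the predator cannot invade.

Threshold H = 53.9; K < 53.9, so no, the predator goes extinct.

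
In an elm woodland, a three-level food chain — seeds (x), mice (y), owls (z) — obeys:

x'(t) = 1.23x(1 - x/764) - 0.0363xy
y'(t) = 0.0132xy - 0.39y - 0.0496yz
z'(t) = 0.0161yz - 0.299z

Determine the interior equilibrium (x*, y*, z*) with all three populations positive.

From dz/dt = 0: 0.0161y* = 0.299, so y* = 18.6.
From dx/dt = 0: 1.23(1 - x*/764) = 0.0363·18.6, giving x* = 764·(1 - 0.548) = 345.
From dy/dt = 0: 0.0132·345 - 0.39 = 0.0496z*, so z* = 4.17/0.0496 = 84.

x* ≈ 345, y* ≈ 18.6, z* ≈ 84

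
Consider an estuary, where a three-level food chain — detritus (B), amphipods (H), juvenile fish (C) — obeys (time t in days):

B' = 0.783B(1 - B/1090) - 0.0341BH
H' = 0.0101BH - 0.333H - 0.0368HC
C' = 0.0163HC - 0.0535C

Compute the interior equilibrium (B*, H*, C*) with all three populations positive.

From dC/dt = 0: 0.0163H* = 0.0535, so H* = 3.28.
From dB/dt = 0: 0.783(1 - B*/1090) = 0.0341·3.28, giving B* = 1090·(1 - 0.143) = 934.
From dH/dt = 0: 0.0101·934 - 0.333 = 0.0368C*, so C* = 9.1/0.0368 = 247.

B* ≈ 934, H* ≈ 3.28, C* ≈ 247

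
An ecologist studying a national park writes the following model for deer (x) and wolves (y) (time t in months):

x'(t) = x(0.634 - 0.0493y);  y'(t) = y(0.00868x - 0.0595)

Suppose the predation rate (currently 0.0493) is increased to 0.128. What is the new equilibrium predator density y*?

At the interior fixed point, setting dx/dt = 0 with x > 0 fixes y* = (prey growth rate)/(xy coefficient) — independent of the other coefficients.
With the change, y* = 0.634/0.128 = 4.95; it falls from 12.9.

y* ≈ 4.95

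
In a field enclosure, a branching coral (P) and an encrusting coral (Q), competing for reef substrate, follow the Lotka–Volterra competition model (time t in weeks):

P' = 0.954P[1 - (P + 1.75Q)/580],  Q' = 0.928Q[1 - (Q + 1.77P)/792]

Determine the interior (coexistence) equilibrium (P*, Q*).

Setting both brackets to zero gives the nullclines P + 1.75Q = 580 and 1.77P + Q = 792.
Substituting Q = 792 - 1.77P into the first: P(1 - 1.75·1.77) = 580 - 1.75·792.
So P* = -806/-2.1 = 384, and then Q* = 792 - 1.77·384 = 112.

P* ≈ 384, Q* ≈ 112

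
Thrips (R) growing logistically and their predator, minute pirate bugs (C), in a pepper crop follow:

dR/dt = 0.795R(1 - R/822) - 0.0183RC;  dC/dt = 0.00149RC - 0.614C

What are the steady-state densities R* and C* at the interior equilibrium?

R* ≈ 412, C* ≈ 21.7

From dC/dt = 0 with C > 0: 0.00149R* = 0.614, so R* = 412.
Substitute into dR/dt = 0: 0.795(1 - 412/822) = 0.0183C*.
The bracket is 0.499, giving C* = 0.396/0.0183 = 21.7.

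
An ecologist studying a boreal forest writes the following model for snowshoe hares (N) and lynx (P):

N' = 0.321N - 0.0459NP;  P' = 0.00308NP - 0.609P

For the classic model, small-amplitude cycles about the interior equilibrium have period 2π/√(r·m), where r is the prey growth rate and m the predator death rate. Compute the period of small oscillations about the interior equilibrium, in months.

Here r = 0.321 and m = 0.609, so r·m = 0.195.
ω = √0.195 = 0.442 per month, hence T = 2π/ω ≈ 14.2 months.

T ≈ 14.2 months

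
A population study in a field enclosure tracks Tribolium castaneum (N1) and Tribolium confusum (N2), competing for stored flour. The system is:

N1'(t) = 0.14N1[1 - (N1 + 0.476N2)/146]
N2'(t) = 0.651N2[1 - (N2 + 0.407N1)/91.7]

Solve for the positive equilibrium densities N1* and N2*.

N1* ≈ 127, N2* ≈ 40

Setting both brackets to zero gives the nullclines N1 + 0.476N2 = 146 and 0.407N1 + N2 = 91.7.
Substituting N2 = 91.7 - 0.407N1 into the first: N1(1 - 0.476·0.407) = 146 - 0.476·91.7.
So N1* = 102/0.806 = 127, and then N2* = 91.7 - 0.407·127 = 40.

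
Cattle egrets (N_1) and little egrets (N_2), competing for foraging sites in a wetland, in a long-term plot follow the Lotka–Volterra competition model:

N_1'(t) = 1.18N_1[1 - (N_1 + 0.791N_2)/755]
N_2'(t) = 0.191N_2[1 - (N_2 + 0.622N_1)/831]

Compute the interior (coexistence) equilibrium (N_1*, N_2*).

Setting both brackets to zero gives the nullclines N_1 + 0.791N_2 = 755 and 0.622N_1 + N_2 = 831.
Substituting N_2 = 831 - 0.622N_1 into the first: N_1(1 - 0.791·0.622) = 755 - 0.791·831.
So N_1* = 97.7/0.508 = 192, and then N_2* = 831 - 0.622·192 = 711.

N_1* ≈ 192, N_2* ≈ 711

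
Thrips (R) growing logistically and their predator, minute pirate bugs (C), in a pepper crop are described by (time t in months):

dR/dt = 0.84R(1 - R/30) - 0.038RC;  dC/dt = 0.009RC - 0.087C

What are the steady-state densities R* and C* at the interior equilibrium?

R* ≈ 9.67, C* ≈ 15

From dC/dt = 0 with C > 0: 0.009R* = 0.087, so R* = 9.67.
Substitute into dR/dt = 0: 0.84(1 - 9.67/30) = 0.038C*.
The bracket is 0.678, giving C* = 0.569/0.038 = 15.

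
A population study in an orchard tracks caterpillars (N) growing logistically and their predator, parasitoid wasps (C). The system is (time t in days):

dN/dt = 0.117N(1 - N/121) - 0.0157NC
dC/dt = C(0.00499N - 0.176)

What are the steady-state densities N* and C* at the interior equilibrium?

From dC/dt = 0 with C > 0: 0.00499N* = 0.176, so N* = 35.3.
Substitute into dN/dt = 0: 0.117(1 - 35.3/121) = 0.0157C*.
The bracket is 0.709, giving C* = 0.0829/0.0157 = 5.28.

N* ≈ 35.3, C* ≈ 5.28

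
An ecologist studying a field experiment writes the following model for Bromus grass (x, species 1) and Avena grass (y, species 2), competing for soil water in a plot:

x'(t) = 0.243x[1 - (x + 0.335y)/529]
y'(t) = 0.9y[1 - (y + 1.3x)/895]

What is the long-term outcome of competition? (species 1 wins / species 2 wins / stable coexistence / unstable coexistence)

stable coexistence

Compare the nullcline intercepts: K1/α12 = 529/0.335 = 1580 > K2 = 895; K2/α21 = 895/1.3 = 688 > K1 = 529.
Since both inequalities hold, each species can invade when rare, so the interior equilibrium is stable.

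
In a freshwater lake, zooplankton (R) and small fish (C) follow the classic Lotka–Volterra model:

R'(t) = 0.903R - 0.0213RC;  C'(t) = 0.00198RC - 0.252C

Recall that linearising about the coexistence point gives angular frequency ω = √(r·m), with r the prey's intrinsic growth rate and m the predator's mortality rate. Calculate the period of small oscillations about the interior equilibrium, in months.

T ≈ 13.2 months

Here r = 0.903 and m = 0.252, so r·m = 0.228.
ω = √0.228 = 0.477 per month, hence T = 2π/ω ≈ 13.2 months.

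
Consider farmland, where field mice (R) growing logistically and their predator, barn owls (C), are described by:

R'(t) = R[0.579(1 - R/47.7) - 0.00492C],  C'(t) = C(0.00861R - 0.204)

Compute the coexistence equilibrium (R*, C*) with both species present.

From dC/dt = 0 with C > 0: 0.00861R* = 0.204, so R* = 23.7.
Substitute into dR/dt = 0: 0.579(1 - 23.7/47.7) = 0.00492C*.
The bracket is 0.503, giving C* = 0.291/0.00492 = 59.2.

R* ≈ 23.7, C* ≈ 59.2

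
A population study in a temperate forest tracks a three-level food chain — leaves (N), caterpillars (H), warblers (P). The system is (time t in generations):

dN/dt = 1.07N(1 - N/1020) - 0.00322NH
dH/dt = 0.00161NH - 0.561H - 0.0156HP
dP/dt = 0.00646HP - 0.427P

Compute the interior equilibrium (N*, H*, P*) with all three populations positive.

N* ≈ 817, H* ≈ 66.1, P* ≈ 48.4

From dP/dt = 0: 0.00646H* = 0.427, so H* = 66.1.
From dN/dt = 0: 1.07(1 - N*/1020) = 0.00322·66.1, giving N* = 1020·(1 - 0.199) = 817.
From dH/dt = 0: 0.00161·817 - 0.561 = 0.0156P*, so P* = 0.755/0.0156 = 48.4.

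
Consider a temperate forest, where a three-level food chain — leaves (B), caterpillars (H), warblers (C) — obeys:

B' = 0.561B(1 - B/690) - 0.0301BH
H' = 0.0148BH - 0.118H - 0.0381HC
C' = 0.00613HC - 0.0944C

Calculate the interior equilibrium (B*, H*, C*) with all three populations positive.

From dC/dt = 0: 0.00613H* = 0.0944, so H* = 15.4.
From dB/dt = 0: 0.561(1 - B*/690) = 0.0301·15.4, giving B* = 690·(1 - 0.826) = 120.
From dH/dt = 0: 0.0148·120 - 0.118 = 0.0381C*, so C* = 1.66/0.0381 = 43.5.

B* ≈ 120, H* ≈ 15.4, C* ≈ 43.5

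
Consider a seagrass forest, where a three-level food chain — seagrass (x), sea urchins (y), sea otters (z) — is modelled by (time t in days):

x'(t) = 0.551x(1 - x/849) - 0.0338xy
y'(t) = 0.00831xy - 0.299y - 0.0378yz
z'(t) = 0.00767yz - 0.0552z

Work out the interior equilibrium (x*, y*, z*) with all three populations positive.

x* ≈ 474, y* ≈ 7.2, z* ≈ 96.3

From dz/dt = 0: 0.00767y* = 0.0552, so y* = 7.2.
From dx/dt = 0: 0.551(1 - x*/849) = 0.0338·7.2, giving x* = 849·(1 - 0.441) = 474.
From dy/dt = 0: 0.00831·474 - 0.299 = 0.0378z*, so z* = 3.64/0.0378 = 96.3.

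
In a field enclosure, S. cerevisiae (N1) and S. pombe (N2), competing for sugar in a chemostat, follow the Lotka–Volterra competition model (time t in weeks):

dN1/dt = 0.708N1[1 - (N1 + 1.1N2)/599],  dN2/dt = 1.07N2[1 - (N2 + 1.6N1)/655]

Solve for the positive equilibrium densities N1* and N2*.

N1* ≈ 160, N2* ≈ 399

Setting both brackets to zero gives the nullclines N1 + 1.1N2 = 599 and 1.6N1 + N2 = 655.
Substituting N2 = 655 - 1.6N1 into the first: N1(1 - 1.1·1.6) = 599 - 1.1·655.
So N1* = -122/-0.76 = 160, and then N2* = 655 - 1.6·160 = 399.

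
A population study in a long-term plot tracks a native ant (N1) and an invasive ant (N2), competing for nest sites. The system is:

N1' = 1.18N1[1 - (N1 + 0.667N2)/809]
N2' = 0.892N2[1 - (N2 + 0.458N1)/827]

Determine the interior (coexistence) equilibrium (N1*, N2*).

N1* ≈ 371, N2* ≈ 657

Setting both brackets to zero gives the nullclines N1 + 0.667N2 = 809 and 0.458N1 + N2 = 827.
Substituting N2 = 827 - 0.458N1 into the first: N1(1 - 0.667·0.458) = 809 - 0.667·827.
So N1* = 257/0.695 = 371, and then N2* = 827 - 0.458·371 = 657.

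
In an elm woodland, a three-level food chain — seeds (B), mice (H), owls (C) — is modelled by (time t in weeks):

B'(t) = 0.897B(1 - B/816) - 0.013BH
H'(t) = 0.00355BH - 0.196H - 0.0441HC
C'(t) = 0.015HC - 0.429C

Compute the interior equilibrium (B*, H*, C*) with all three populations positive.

From dC/dt = 0: 0.015H* = 0.429, so H* = 28.6.
From dB/dt = 0: 0.897(1 - B*/816) = 0.013·28.6, giving B* = 816·(1 - 0.414) = 478.
From dH/dt = 0: 0.00355·478 - 0.196 = 0.0441C*, so C* = 1.5/0.0441 = 34.

B* ≈ 478, H* ≈ 28.6, C* ≈ 34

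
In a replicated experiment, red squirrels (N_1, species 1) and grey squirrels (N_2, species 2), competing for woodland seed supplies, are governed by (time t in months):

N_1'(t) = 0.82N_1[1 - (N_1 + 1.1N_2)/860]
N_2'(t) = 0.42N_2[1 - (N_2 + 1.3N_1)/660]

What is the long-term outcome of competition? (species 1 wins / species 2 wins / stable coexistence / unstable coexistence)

species 1 excludes species 2

Compare the nullcline intercepts: K1/α12 = 860/1.1 = 782 > K2 = 660; K2/α21 = 660/1.3 = 508 < K1 = 860.
Since the inequalities point opposite ways, species 1 can invade but species 2 cannot.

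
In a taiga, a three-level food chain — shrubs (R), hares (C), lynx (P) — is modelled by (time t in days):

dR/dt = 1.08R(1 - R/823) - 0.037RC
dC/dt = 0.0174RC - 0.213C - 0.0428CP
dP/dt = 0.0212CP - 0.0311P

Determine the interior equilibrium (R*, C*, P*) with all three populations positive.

From dP/dt = 0: 0.0212C* = 0.0311, so C* = 1.47.
From dR/dt = 0: 1.08(1 - R*/823) = 0.037·1.47, giving R* = 823·(1 - 0.0503) = 782.
From dC/dt = 0: 0.0174·782 - 0.213 = 0.0428P*, so P* = 13.4/0.0428 = 313.

R* ≈ 782, C* ≈ 1.47, P* ≈ 313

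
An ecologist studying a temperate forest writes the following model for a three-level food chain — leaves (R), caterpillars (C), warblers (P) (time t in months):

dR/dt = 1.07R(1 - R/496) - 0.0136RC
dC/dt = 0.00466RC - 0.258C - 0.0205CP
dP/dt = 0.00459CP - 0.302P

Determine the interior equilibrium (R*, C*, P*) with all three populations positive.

From dP/dt = 0: 0.00459C* = 0.302, so C* = 65.8.
From dR/dt = 0: 1.07(1 - R*/496) = 0.0136·65.8, giving R* = 496·(1 - 0.836) = 81.2.
From dC/dt = 0: 0.00466·81.2 - 0.258 = 0.0205P*, so P* = 0.12/0.0205 = 5.87.

R* ≈ 81.2, C* ≈ 65.8, P* ≈ 5.87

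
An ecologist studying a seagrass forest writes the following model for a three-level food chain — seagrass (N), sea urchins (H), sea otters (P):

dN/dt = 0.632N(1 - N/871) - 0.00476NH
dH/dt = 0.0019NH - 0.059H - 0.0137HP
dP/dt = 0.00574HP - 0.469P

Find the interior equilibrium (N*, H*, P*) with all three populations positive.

From dP/dt = 0: 0.00574H* = 0.469, so H* = 81.7.
From dN/dt = 0: 0.632(1 - N*/871) = 0.00476·81.7, giving N* = 871·(1 - 0.615) = 335.
From dH/dt = 0: 0.0019·335 - 0.059 = 0.0137P*, so P* = 0.577/0.0137 = 42.2.

N* ≈ 335, H* ≈ 81.7, P* ≈ 42.2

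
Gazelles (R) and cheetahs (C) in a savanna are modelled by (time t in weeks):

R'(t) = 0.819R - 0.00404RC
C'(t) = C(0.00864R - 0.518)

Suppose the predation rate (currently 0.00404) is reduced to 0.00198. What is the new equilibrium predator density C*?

C* ≈ 414

At the interior fixed point, setting dR/dt = 0 with R > 0 fixes C* = (prey growth rate)/(RC coefficient) — independent of the other coefficients.
With the change, C* = 0.819/0.00198 = 414; it rises from 203.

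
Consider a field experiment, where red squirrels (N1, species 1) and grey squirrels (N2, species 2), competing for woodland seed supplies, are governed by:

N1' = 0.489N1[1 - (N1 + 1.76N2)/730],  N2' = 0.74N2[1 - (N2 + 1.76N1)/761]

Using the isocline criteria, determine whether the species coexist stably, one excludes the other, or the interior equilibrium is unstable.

unstable coexistence (outcome depends on initial conditions)

Compare the nullcline intercepts: K1/α12 = 730/1.76 = 415 < K2 = 761; K2/α21 = 761/1.76 = 432 < K1 = 730.
Since both are reversed, neither can invade when rare; the interior point is a saddle.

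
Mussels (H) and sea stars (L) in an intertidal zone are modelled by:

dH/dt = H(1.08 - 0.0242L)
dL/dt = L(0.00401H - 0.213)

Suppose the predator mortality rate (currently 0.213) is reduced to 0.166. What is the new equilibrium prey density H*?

H* ≈ 41.4

At the interior fixed point, setting dL/dt = 0 with L > 0 fixes H* = (predator death rate)/(HL coefficient) — independent of the other coefficients.
With the change, H* = 0.166/0.00401 = 41.4; it falls from 53.1.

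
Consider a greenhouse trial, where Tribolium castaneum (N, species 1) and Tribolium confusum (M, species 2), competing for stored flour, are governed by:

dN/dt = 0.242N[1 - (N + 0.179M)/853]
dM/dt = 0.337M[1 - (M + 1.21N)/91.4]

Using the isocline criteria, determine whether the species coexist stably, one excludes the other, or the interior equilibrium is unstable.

Compare the nullcline intercepts: K1/α12 = 853/0.179 = 4770 > K2 = 91.4; K2/α21 = 91.4/1.21 = 75.5 < K1 = 853.
Since the inequalities point opposite ways, species 1 can invade but species 2 cannot.

species 1 excludes species 2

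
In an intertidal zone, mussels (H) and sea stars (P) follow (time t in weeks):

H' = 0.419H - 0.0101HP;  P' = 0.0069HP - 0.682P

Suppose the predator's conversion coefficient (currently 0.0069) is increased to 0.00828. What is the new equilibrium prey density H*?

At the interior fixed point, setting dP/dt = 0 with P > 0 fixes H* = (predator death rate)/(HP coefficient) — independent of the other coefficients.
With the change, H* = 0.682/0.00828 = 82.4; it falls from 98.8.

H* ≈ 82.4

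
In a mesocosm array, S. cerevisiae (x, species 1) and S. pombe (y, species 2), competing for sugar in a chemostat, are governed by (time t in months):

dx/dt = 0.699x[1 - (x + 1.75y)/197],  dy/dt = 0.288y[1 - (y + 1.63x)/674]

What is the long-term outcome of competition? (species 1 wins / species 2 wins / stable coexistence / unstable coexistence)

species 2 excludes species 1

Compare the nullcline intercepts: K1/α12 = 197/1.75 = 113 < K2 = 674; K2/α21 = 674/1.63 = 413 > K1 = 197.
Since the inequalities point opposite ways, species 2 can invade but species 1 cannot.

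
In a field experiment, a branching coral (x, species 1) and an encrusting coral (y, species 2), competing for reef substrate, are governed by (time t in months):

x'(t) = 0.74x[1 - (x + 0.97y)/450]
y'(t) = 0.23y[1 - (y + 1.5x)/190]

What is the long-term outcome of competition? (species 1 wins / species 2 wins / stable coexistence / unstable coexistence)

species 1 excludes species 2

Compare the nullcline intercepts: K1/α12 = 450/0.97 = 464 > K2 = 190; K2/α21 = 190/1.5 = 127 < K1 = 450.
Since the inequalities point opposite ways, species 1 can invade but species 2 cannot.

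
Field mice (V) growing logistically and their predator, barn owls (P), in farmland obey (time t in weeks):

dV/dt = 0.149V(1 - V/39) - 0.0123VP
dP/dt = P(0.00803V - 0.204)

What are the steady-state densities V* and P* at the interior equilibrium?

V* ≈ 25.4, P* ≈ 4.22

From dP/dt = 0 with P > 0: 0.00803V* = 0.204, so V* = 25.4.
Substitute into dV/dt = 0: 0.149(1 - 25.4/39) = 0.0123P*.
The bracket is 0.349, giving P* = 0.0519/0.0123 = 4.22.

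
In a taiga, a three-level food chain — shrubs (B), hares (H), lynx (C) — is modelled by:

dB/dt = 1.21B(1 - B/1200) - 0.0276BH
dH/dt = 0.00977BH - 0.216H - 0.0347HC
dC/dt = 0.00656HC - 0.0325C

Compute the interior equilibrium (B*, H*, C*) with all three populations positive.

B* ≈ 1060, H* ≈ 4.95, C* ≈ 293

From dC/dt = 0: 0.00656H* = 0.0325, so H* = 4.95.
From dB/dt = 0: 1.21(1 - B*/1200) = 0.0276·4.95, giving B* = 1200·(1 - 0.113) = 1060.
From dH/dt = 0: 0.00977·1060 - 0.216 = 0.0347C*, so C* = 10.2/0.0347 = 293.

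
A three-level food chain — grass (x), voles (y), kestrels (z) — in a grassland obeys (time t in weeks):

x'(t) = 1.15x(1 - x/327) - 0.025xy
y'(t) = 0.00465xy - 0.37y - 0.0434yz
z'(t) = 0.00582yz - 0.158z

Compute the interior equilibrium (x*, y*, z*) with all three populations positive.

From dz/dt = 0: 0.00582y* = 0.158, so y* = 27.1.
From dx/dt = 0: 1.15(1 - x*/327) = 0.025·27.1, giving x* = 327·(1 - 0.59) = 134.
From dy/dt = 0: 0.00465·134 - 0.37 = 0.0434z*, so z* = 0.253/0.0434 = 5.83.

x* ≈ 134, y* ≈ 27.1, z* ≈ 5.83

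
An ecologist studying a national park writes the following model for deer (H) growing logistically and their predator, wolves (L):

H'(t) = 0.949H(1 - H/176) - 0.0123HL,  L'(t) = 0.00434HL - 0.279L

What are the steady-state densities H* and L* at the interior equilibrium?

From dL/dt = 0 with L > 0: 0.00434H* = 0.279, so H* = 64.3.
Substitute into dH/dt = 0: 0.949(1 - 64.3/176) = 0.0123L*.
The bracket is 0.635, giving L* = 0.602/0.0123 = 49.

H* ≈ 64.3, L* ≈ 49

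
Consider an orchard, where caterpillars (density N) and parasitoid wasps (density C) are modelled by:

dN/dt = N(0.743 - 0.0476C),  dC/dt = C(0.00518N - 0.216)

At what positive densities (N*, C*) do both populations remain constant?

N* ≈ 41.7, C* ≈ 15.6

Set dC/dt = 0 with C > 0: 0.00518N - 0.216 = 0, so N* = 0.216/0.00518 = 41.7.
Set dN/dt = 0 with N > 0: 0.743 - 0.0476C = 0, so C* = 0.743/0.0476 = 15.6.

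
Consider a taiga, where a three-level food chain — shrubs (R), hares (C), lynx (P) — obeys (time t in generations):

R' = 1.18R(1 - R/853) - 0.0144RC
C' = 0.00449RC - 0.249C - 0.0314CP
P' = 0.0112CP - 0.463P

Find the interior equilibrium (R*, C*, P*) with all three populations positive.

From dP/dt = 0: 0.0112C* = 0.463, so C* = 41.3.
From dR/dt = 0: 1.18(1 - R*/853) = 0.0144·41.3, giving R* = 853·(1 - 0.504) = 423.
From dC/dt = 0: 0.00449·423 - 0.249 = 0.0314P*, so P* = 1.65/0.0314 = 52.5.

R* ≈ 423, C* ≈ 41.3, P* ≈ 52.5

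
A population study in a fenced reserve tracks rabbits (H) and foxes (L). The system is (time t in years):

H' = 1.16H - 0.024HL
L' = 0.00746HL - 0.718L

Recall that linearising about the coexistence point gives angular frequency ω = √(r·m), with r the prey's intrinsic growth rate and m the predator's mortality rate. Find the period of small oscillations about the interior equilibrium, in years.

T ≈ 6.88 years

Here r = 1.16 and m = 0.718, so r·m = 0.833.
ω = √0.833 = 0.913 per year, hence T = 2π/ω ≈ 6.88 years.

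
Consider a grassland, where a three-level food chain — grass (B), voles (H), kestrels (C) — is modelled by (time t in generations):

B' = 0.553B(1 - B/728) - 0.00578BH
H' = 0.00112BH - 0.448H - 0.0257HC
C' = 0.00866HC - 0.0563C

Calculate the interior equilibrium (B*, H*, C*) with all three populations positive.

B* ≈ 679, H* ≈ 6.5, C* ≈ 12.1

From dC/dt = 0: 0.00866H* = 0.0563, so H* = 6.5.
From dB/dt = 0: 0.553(1 - B*/728) = 0.00578·6.5, giving B* = 728·(1 - 0.068) = 679.
From dH/dt = 0: 0.00112·679 - 0.448 = 0.0257C*, so C* = 0.312/0.0257 = 12.1.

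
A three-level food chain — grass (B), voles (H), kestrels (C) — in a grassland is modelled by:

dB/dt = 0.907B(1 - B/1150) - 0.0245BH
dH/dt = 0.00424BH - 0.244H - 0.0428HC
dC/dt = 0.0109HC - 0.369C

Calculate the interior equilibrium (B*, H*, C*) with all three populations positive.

From dC/dt = 0: 0.0109H* = 0.369, so H* = 33.9.
From dB/dt = 0: 0.907(1 - B*/1150) = 0.0245·33.9, giving B* = 1150·(1 - 0.914) = 98.4.
From dH/dt = 0: 0.00424·98.4 - 0.244 = 0.0428C*, so C* = 0.173/0.0428 = 4.05.

B* ≈ 98.4, H* ≈ 33.9, C* ≈ 4.05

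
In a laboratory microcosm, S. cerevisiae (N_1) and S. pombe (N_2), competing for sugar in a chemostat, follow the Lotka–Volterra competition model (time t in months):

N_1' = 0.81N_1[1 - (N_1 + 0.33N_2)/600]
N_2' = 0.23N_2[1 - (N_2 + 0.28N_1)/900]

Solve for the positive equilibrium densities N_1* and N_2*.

N_1* ≈ 334, N_2* ≈ 807

Setting both brackets to zero gives the nullclines N_1 + 0.33N_2 = 600 and 0.28N_1 + N_2 = 900.
Substituting N_2 = 900 - 0.28N_1 into the first: N_1(1 - 0.33·0.28) = 600 - 0.33·900.
So N_1* = 303/0.908 = 334, and then N_2* = 900 - 0.28·334 = 807.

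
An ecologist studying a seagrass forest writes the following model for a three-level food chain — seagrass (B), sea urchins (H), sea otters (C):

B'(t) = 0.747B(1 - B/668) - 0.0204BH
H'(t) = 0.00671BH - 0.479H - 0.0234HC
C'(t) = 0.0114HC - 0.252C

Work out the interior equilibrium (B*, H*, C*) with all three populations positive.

B* ≈ 265, H* ≈ 22.1, C* ≈ 55.4

From dC/dt = 0: 0.0114H* = 0.252, so H* = 22.1.
From dB/dt = 0: 0.747(1 - B*/668) = 0.0204·22.1, giving B* = 668·(1 - 0.604) = 265.
From dH/dt = 0: 0.00671·265 - 0.479 = 0.0234C*, so C* = 1.3/0.0234 = 55.4.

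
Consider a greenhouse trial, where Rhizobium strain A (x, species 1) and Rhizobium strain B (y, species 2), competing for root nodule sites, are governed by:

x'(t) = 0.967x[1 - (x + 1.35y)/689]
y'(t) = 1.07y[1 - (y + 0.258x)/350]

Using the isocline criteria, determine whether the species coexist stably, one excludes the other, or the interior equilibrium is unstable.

stable coexistence

Compare the nullcline intercepts: K1/α12 = 689/1.35 = 510 > K2 = 350; K2/α21 = 350/0.258 = 1360 > K1 = 689.
Since both inequalities hold, each species can invade when rare, so the interior equilibrium is stable.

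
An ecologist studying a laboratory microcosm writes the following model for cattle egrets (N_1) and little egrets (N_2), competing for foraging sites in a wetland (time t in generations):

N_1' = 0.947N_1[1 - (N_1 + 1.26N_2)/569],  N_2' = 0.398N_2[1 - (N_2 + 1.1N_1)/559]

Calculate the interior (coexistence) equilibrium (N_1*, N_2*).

N_1* ≈ 351, N_2* ≈ 173

Setting both brackets to zero gives the nullclines N_1 + 1.26N_2 = 569 and 1.1N_1 + N_2 = 559.
Substituting N_2 = 559 - 1.1N_1 into the first: N_1(1 - 1.26·1.1) = 569 - 1.26·559.
So N_1* = -135/-0.386 = 351, and then N_2* = 559 - 1.1·351 = 173.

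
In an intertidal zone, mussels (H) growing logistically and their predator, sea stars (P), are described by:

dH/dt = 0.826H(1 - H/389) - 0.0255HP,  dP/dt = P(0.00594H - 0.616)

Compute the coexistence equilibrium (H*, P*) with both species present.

H* ≈ 104, P* ≈ 23.8

From dP/dt = 0 with P > 0: 0.00594H* = 0.616, so H* = 104.
Substitute into dH/dt = 0: 0.826(1 - 104/389) = 0.0255P*.
The bracket is 0.733, giving P* = 0.606/0.0255 = 23.8.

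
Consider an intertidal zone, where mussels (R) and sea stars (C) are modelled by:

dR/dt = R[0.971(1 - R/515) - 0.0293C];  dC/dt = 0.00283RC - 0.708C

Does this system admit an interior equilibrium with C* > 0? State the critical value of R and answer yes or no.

The predator equation gives dC/dt > 0 only when R > 0.708/0.00283 = 250.
Without the predator, R → K = 515. Since 515 > 250, the predator can invade and persist.

Threshold R = 250; K > 250, so yes, the predator persists.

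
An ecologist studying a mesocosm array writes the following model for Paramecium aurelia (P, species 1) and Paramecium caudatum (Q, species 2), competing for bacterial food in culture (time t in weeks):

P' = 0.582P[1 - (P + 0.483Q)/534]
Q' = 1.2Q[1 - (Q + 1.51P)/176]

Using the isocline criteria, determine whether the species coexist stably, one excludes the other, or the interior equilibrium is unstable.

Compare the nullcline intercepts: K1/α12 = 534/0.483 = 1110 > K2 = 176; K2/α21 = 176/1.51 = 117 < K1 = 534.
Since the inequalities point opposite ways, species 1 can invade but species 2 cannot.

species 1 excludes species 2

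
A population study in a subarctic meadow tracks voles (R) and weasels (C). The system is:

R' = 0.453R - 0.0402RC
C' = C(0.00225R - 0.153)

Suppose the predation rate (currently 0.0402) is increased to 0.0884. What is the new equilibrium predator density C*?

At the interior fixed point, setting dR/dt = 0 with R > 0 fixes C* = (prey growth rate)/(RC coefficient) — independent of the other coefficients.
With the change, C* = 0.453/0.0884 = 5.12; it falls from 11.3.

C* ≈ 5.12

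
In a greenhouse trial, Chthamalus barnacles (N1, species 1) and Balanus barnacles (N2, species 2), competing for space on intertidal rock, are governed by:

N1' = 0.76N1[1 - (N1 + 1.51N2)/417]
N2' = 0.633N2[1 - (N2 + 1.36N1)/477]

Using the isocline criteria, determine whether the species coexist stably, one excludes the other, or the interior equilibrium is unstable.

Compare the nullcline intercepts: K1/α12 = 417/1.51 = 276 < K2 = 477; K2/α21 = 477/1.36 = 351 < K1 = 417.
Since both are reversed, neither can invade when rare; the interior point is a saddle.

unstable coexistence (outcome depends on initial conditions)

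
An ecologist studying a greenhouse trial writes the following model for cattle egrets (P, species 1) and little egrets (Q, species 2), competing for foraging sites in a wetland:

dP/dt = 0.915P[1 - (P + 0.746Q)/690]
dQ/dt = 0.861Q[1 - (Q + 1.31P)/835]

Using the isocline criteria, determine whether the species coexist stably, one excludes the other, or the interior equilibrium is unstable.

Compare the nullcline intercepts: K1/α12 = 690/0.746 = 925 > K2 = 835; K2/α21 = 835/1.31 = 637 < K1 = 690.
Since the inequalities point opposite ways, species 1 can invade but species 2 cannot.

species 1 excludes species 2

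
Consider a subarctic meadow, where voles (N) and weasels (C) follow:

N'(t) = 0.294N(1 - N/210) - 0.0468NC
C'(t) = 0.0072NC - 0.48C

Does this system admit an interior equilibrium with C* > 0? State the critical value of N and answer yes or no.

Threshold N = 66.7; K > 66.7, so yes, the predator persists.

The predator equation gives dC/dt > 0 only when N > 0.48/0.0072 = 66.7.
Without the predator, N → K = 210. Since 210 > 66.7, the predator can invade and persist.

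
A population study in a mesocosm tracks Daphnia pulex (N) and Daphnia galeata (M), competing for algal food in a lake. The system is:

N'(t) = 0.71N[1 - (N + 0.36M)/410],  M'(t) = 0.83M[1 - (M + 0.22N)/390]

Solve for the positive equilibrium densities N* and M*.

N* ≈ 293, M* ≈ 326

Setting both brackets to zero gives the nullclines N + 0.36M = 410 and 0.22N + M = 390.
Substituting M = 390 - 0.22N into the first: N(1 - 0.36·0.22) = 410 - 0.36·390.
So N* = 270/0.921 = 293, and then M* = 390 - 0.22·293 = 326.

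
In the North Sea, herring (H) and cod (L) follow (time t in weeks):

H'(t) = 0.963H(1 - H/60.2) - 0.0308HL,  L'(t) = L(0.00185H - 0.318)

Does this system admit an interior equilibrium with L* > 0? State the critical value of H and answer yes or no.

Threshold H = 172; K < 172, so no, the predator goes extinct.

The predator equation gives dL/dt > 0 only when H > 0.318/0.00185 = 172.
Without the predator, H → K = 60.2. Since 60.2 < 172, the predator cannot invade.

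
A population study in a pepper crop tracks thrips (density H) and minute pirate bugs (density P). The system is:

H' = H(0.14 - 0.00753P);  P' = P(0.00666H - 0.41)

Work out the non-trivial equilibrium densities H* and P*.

H* ≈ 61.6, P* ≈ 18.6

Set dP/dt = 0 with P > 0: 0.00666H - 0.41 = 0, so H* = 0.41/0.00666 = 61.6.
Set dH/dt = 0 with H > 0: 0.14 - 0.00753P = 0, so P* = 0.14/0.00753 = 18.6.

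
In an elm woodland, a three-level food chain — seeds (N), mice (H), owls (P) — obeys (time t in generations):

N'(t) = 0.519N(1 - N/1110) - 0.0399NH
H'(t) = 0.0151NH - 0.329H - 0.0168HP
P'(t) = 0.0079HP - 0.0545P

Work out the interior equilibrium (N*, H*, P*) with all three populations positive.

From dP/dt = 0: 0.0079H* = 0.0545, so H* = 6.9.
From dN/dt = 0: 0.519(1 - N*/1110) = 0.0399·6.9, giving N* = 1110·(1 - 0.53) = 521.
From dH/dt = 0: 0.0151·521 - 0.329 = 0.0168P*, so P* = 7.54/0.0168 = 449.

N* ≈ 521, H* ≈ 6.9, P* ≈ 449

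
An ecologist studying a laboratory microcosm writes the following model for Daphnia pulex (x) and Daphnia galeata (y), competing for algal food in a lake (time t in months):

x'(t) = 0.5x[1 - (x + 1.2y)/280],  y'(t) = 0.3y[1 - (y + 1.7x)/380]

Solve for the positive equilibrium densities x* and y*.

x* ≈ 169, y* ≈ 92.3

Setting both brackets to zero gives the nullclines x + 1.2y = 280 and 1.7x + y = 380.
Substituting y = 380 - 1.7x into the first: x(1 - 1.2·1.7) = 280 - 1.2·380.
So x* = -176/-1.04 = 169, and then y* = 380 - 1.7·169 = 92.3.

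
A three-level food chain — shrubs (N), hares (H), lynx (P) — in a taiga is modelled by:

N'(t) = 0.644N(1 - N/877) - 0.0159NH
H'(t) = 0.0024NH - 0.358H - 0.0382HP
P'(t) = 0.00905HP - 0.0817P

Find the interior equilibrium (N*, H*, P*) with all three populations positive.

From dP/dt = 0: 0.00905H* = 0.0817, so H* = 9.03.
From dN/dt = 0: 0.644(1 - N*/877) = 0.0159·9.03, giving N* = 877·(1 - 0.223) = 682.
From dH/dt = 0: 0.0024·682 - 0.358 = 0.0382P*, so P* = 1.28/0.0382 = 33.4.

N* ≈ 682, H* ≈ 9.03, P* ≈ 33.4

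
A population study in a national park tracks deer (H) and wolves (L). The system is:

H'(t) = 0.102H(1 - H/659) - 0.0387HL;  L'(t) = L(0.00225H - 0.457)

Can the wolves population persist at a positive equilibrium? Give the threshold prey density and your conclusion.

The predator equation gives dL/dt > 0 only when H > 0.457/0.00225 = 203.
Without the predator, H → K = 659. Since 659 > 203, the predator can invade and persist.

Threshold H = 203; K > 203, so yes, the predator persists.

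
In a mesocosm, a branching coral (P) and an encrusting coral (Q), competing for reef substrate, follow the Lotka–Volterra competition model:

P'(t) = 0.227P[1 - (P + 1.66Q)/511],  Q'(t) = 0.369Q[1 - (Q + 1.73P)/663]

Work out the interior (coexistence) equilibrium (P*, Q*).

Setting both brackets to zero gives the nullclines P + 1.66Q = 511 and 1.73P + Q = 663.
Substituting Q = 663 - 1.73P into the first: P(1 - 1.66·1.73) = 511 - 1.66·663.
So P* = -590/-1.87 = 315, and then Q* = 663 - 1.73·315 = 118.

P* ≈ 315, Q* ≈ 118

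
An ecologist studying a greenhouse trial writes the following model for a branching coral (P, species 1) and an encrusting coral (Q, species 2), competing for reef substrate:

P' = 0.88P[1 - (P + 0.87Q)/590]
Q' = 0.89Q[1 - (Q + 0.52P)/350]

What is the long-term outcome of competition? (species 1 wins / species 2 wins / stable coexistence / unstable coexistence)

Compare the nullcline intercepts: K1/α12 = 590/0.87 = 678 > K2 = 350; K2/α21 = 350/0.52 = 673 > K1 = 590.
Since both inequalities hold, each species can invade when rare, so the interior equilibrium is stable.

stable coexistence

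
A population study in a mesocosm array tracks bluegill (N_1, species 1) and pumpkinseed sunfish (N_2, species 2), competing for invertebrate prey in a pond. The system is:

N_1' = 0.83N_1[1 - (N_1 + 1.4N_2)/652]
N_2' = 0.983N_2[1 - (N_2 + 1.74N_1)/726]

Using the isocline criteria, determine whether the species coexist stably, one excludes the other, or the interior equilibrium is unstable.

Compare the nullcline intercepts: K1/α12 = 652/1.4 = 466 < K2 = 726; K2/α21 = 726/1.74 = 417 < K1 = 652.
Since both are reversed, neither can invade when rare; the interior point is a saddle.

unstable coexistence (outcome depends on initial conditions)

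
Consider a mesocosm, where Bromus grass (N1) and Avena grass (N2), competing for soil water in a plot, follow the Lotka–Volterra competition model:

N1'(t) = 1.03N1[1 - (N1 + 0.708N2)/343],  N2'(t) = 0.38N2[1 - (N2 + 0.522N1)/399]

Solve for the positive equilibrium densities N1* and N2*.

N1* ≈ 96, N2* ≈ 349

Setting both brackets to zero gives the nullclines N1 + 0.708N2 = 343 and 0.522N1 + N2 = 399.
Substituting N2 = 399 - 0.522N1 into the first: N1(1 - 0.708·0.522) = 343 - 0.708·399.
So N1* = 60.5/0.63 = 96, and then N2* = 399 - 0.522·96 = 349.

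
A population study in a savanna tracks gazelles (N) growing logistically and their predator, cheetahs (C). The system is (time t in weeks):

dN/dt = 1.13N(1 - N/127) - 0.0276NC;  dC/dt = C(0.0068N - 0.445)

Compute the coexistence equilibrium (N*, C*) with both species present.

N* ≈ 65.4, C* ≈ 19.8

From dC/dt = 0 with C > 0: 0.0068N* = 0.445, so N* = 65.4.
Substitute into dN/dt = 0: 1.13(1 - 65.4/127) = 0.0276C*.
The bracket is 0.485, giving C* = 0.548/0.0276 = 19.8.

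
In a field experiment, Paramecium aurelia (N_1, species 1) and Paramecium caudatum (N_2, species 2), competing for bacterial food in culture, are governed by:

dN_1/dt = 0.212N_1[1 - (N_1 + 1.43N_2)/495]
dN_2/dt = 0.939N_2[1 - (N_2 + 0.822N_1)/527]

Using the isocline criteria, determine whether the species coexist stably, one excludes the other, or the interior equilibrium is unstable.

species 2 excludes species 1

Compare the nullcline intercepts: K1/α12 = 495/1.43 = 346 < K2 = 527; K2/α21 = 527/0.822 = 641 > K1 = 495.
Since the inequalities point opposite ways, species 2 can invade but species 1 cannot.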